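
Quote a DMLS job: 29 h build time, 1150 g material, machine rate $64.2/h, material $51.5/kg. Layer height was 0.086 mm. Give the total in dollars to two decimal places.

$1921.03

Time charge = 64.2 × 29 = $1861.80.
Material cost: 51.5 × 1150/1000 → $59.225.
Total = 1861.80 + 59.225 = 1921.025 ≈ $1921.03.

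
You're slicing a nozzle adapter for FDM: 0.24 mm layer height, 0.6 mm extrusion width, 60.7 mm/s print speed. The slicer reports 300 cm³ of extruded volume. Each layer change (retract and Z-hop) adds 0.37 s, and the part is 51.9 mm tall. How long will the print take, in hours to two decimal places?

Extrusion cross-section: 0.24 × 0.6 → 0.144 mm².
Total extruded path = 300000/0.144 = 2083333.3 mm.
Extrusion time = 2083333.3 / 60.7 = 34321.8 s.
Layer count = ceil(51.9 / 0.24) = 217.
Layer-change overhead: 217 × 0.37 → 80.29 s.
Altogether 34321.8 + 80.29 = 34402.09 s, i.e. 9.56 hours.

9.56 hours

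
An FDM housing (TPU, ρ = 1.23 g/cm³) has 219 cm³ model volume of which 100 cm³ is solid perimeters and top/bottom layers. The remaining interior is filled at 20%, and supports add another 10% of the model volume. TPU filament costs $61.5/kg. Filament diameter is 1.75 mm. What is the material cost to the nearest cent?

Volume inside the shell = 219 − 100, so 119 cm³.
Deposited infill: 0.20 × 119 → 23.8 cm³.
Support: 0.10 × 219 → 21.9 cm³.
Total extruded: 100 + 23.8 + 21.9 → 145.7 cm³.
Mass = 145.7 × 1.23, so 179.211 g.
Cost = 179.211 g / 1000 × $61.5/kg = $11.02.

$11.02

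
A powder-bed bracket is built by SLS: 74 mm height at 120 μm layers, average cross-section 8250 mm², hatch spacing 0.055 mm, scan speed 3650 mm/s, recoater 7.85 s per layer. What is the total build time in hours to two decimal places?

8.39 hours

Number of layers: 74 / 0.12 → 617 (rounded up).
Scan path per layer = 8250 / 0.055 = 150000 mm.
Scan time per layer = 150000 / 3650 = 41.0959 s.
Time per layer: 41.0959 + 7.85 → 48.9459 s.
Total: 617 × 48.9459 s = 30199.6203 s → 8.39 hours.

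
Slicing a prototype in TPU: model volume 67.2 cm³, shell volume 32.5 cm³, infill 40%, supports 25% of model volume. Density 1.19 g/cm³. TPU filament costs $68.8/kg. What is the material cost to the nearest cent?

$5.17

Volume inside the shell = 67.2 − 32.5, so 34.7 cm³.
Deposited infill = 0.40 × 34.7 = 13.88 cm³.
Support = 0.25 × 67.2, so 16.8 cm³.
Total printed volume = 32.5 + 13.88 + 16.8, so 63.18 cm³.
Mass = 63.18 × 1.19 = 75.1842 g.
Cost = 75.1842 g / 1000 × $68.8/kg = $5.17.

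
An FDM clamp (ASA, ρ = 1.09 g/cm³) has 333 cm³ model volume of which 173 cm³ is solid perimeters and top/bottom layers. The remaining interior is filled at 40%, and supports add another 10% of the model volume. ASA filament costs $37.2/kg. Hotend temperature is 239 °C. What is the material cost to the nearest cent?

Interior volume: 333 − 173 → 160 cm³.
Infill volume = 0.40 × 160, so 64 cm³.
Support: 0.10 × 333 → 33.3 cm³.
Total printed volume = 173 + 64 + 33.3 = 270.3 cm³.
Mass = 270.3 × 1.09 = 294.627 g.
Cost = 294.627 g / 1000 × $37.2/kg = $10.96.

$10.96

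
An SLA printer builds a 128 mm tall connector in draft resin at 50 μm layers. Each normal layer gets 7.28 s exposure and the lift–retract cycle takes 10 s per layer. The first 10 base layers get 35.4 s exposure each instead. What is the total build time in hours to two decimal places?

Number of layers: 128 / 0.05 → 2560 (rounded up).
Base layers = 10 × (35.4 + 10) = 454 s.
Normal layers: 2550 × (7.28 + 10) → 44064 s.
Sum: 454 + 44064 = 44518 s → 12.37 hours.

12.37 hours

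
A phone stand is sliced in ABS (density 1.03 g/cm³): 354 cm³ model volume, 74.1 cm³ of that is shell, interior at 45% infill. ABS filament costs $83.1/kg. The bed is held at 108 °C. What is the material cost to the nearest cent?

Interior volume = 354 − 74.1, so 279.9 cm³.
Infill volume: 0.45 × 279.9 → 125.955 cm³.
Total printed volume: 74.1 + 125.955 → 200.055 cm³.
Mass = 200.055 × 1.03 = 206.05665 g.
Cost = 206.05665 g / 1000 × $83.1/kg = $17.12.

$17.12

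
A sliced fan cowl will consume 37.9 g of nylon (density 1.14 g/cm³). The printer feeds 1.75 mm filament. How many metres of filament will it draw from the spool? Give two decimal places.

13.82 m

Extruded volume: 37.9/1.14 = 33.2456 cm³ (33245.6 mm³).
A = π r² = π × 0.875² = 2.4053 mm².
Length = 33245.6 / 2.4053 = 13821.81 mm = 13.82 m.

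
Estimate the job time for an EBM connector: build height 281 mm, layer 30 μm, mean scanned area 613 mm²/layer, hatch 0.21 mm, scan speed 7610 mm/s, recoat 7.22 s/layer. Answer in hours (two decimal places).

19.78 hours

Layer count = ceil(281 / 0.03) = 9367.
Per-layer scan distance = 613 / 0.21 = 2919 mm.
Scan time per layer: 2919 / 7610 → 0.3836 s.
Per-layer time = 0.3836 + 7.22 = 7.6036 s.
Total: 9367 × 7.6036 s = 71222.9212 s → 19.78 hours.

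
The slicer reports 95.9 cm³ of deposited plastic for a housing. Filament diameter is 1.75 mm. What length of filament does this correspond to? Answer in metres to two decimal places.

A = π r² = π × 0.875² = 2.4053 mm².
Length = 95.9 cm³ / 2.4053 mm² = 95900 / 2.4053 = 39870.29 mm = 39.87 m.

39.87 m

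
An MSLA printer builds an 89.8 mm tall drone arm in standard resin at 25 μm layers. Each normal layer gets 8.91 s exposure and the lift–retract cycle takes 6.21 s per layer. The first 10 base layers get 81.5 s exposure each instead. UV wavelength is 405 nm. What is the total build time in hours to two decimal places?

Number of layers: 89.8 / 0.025 → 3592 (rounded up).
Burn-in layers = 10 × (81.5 + 6.21), so 877.1 s.
Remaining layers: 3582 × (8.91 + 6.21) → 54159.84 s.
Sum: 877.1 + 54159.84 = 55036.94 s → 15.29 hours.

15.29 hours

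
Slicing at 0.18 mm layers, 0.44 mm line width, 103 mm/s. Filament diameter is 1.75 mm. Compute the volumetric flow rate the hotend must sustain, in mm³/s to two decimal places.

Bead cross-section: 0.18 × 0.44 → 0.0792 mm².
Q = v·A = 103 × 0.0792 = 8.16 mm³/s.

8.16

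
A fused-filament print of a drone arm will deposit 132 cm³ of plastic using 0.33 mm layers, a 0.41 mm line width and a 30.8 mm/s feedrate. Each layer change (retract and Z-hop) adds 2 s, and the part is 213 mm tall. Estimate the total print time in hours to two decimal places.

Extrusion cross-section = 0.33 × 0.41 = 0.1353 mm².
Total extruded path = 132000/0.1353 = 975609.8 mm.
Time extruding: 975609.8 / 30.8 → 31675.6 s.
Layers = ⌈213/0.33⌉ = 646.
Z-hop total = 646 × 2 = 1292 s.
Total = 31675.6 + 1292 = 32967.6 s = 9.16 hours.

9.16 hours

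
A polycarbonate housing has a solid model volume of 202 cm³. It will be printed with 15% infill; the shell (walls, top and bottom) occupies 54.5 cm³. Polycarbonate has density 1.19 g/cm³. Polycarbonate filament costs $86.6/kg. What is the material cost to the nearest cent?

$7.90

Volume inside the shell: 202 − 54.5 → 147.5 cm³.
Infill deposited: 0.15 × 147.5 → 22.125 cm³.
Total printed volume: 54.5 + 22.125 → 76.625 cm³.
Mass: 76.625 × 1.19 → 91.18375 g.
Cost = 91.18375 g / 1000 × $86.6/kg = $7.90.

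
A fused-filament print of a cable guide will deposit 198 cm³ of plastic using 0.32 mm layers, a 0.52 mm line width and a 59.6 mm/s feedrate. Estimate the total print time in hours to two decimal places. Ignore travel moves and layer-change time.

5.55 hours

Line area: 0.32 × 0.52 → 0.1664 mm².
Total extruded path = 198000/0.1664 = 1189903.8 mm.
Extrusion time = 1189903.8 / 59.6, so 19964.8 s.
Converting: 19964.8 s = 5.55 hours.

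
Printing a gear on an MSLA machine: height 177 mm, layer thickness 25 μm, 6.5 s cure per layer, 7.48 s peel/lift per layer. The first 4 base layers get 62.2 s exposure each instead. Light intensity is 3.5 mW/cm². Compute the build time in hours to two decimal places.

Layer count = ceil(177 / 0.025) = 7080.
Base layers: 4 × (62.2 + 7.48) → 278.72 s.
Remaining layers: 7076 × (6.5 + 7.48) → 98922.48 s.
Sum: 278.72 + 98922.48 = 99201.2 s → 27.56 hours.

27.56 hours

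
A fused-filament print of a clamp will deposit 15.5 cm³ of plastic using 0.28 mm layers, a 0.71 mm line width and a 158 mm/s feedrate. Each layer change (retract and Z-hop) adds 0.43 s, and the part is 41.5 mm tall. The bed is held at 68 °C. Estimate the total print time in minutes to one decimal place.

Extrusion cross-section: 0.28 × 0.71 → 0.1988 mm².
Toolpath length = 15.5 cm³ / 0.1988 mm² = 15500 / 0.1988 = 77967.8 mm.
Extrusion time = 77967.8 / 158, so 493.5 s.
Layer count = ceil(41.5 / 0.28) = 149.
Non-print overhead = 149 × 0.43 = 64.07 s.
Total = 493.5 + 64.07 = 557.57 s = 9.3 minutes.

9.3 minutes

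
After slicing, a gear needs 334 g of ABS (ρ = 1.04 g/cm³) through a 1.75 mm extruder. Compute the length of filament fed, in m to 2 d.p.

Extruded volume: 334/1.04 = 321.1538 cm³ (321153.8 mm³).
Filament cross-section = π × (1.75/2)² = 2.4053 mm².
Length = 321153.8 / 2.4053 = 133519.23 mm = 133.52 m.

133.52 m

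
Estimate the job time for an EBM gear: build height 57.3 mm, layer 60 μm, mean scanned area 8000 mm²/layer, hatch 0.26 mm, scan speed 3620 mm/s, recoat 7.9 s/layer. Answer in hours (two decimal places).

4.35 hours

Number of layers: 57.3 / 0.06 → 955 (rounded up).
Hatch length per layer: 8000 / 0.26 → 30769.2 mm.
Per-layer scan time = 30769.2 / 3620, so 8.4998 s.
Per-layer time: 8.4998 + 7.9 → 16.3998 s.
Total: 955 × 16.3998 s = 15661.809 s → 4.35 hours.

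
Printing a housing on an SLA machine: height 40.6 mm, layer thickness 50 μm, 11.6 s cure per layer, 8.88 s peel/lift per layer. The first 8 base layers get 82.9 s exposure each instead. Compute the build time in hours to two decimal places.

Number of layers: 40.6 / 0.05 → 812 (rounded up).
Base layers: 8 × (82.9 + 8.88) → 734.24 s.
Regular layers = 804 × (11.6 + 8.88) = 16465.92 s.
Sum: 734.24 + 16465.92 = 17200.16 s → 4.78 hours.

4.78 hours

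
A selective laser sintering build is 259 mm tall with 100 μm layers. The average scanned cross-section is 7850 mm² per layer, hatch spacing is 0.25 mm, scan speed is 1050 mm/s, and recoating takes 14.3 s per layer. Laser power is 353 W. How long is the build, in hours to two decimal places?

Layers = ⌈259/0.1⌉ = 2590.
Hatch length per layer = 7850 / 0.25 = 31400 mm.
Laser time per layer = 31400 / 1050 = 29.9048 s.
Layer cycle: 29.9048 + 14.3 → 44.2048 s.
Total: 2590 × 44.2048 s = 114490.432 s → 31.80 hours.

31.80 hours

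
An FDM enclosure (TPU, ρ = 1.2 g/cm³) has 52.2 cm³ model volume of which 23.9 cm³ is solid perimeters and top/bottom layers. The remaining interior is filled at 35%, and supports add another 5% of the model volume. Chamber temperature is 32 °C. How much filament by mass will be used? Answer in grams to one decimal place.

43.7 g

Infill region = 52.2 − 23.9 = 28.3 cm³.
Infill volume: 0.35 × 28.3 → 9.905 cm³.
Support = 0.05 × 52.2, so 2.61 cm³.
Total extruded: 23.9 + 9.905 + 2.61 → 36.415 cm³.
Mass: 36.415 × 1.2 → 43.698 g.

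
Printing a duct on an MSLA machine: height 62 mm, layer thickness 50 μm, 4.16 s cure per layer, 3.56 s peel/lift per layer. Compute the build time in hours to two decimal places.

Layer count = ceil(62 / 0.05) = 1240.
Each layer takes = 4.16 + 3.56 = 7.72 s.
Total = 1240 × 7.72 = 9572.8 s = 2.66 hours.

2.66 hours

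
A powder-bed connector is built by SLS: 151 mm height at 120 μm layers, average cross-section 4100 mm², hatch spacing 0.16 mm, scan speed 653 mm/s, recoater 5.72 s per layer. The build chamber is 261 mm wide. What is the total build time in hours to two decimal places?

Number of layers: 151 / 0.12 → 1259 (rounded up).
Hatch length per layer = 4100 / 0.16, so 25625 mm.
Scan time per layer: 25625 / 653 → 39.242 s.
Time per layer: 39.242 + 5.72 → 44.962 s.
Total: 1259 × 44.962 s = 56607.158 s → 15.72 hours.

15.72 hours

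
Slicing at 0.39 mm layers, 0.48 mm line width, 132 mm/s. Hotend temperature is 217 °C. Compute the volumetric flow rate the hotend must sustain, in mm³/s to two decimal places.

A = 0.39 × 0.48 = 0.1872 mm².
Q = v·A = 132 × 0.1872 = 24.71 mm³/s.

24.71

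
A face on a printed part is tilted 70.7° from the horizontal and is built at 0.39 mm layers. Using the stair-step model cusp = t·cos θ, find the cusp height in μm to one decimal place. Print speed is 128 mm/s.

128.9 μm

h_c = t·cos θ = 0.39 × 0.3305 = 0.128895 mm (128.9 μm).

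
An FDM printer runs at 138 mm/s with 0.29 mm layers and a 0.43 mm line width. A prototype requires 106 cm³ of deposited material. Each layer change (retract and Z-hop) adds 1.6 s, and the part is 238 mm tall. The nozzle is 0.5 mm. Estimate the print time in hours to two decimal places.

Line area: 0.29 × 0.43 → 0.1247 mm².
Path length: 106000 mm³ / 0.1247 mm² → 850040.1 mm.
Extrusion time = 850040.1 / 138 = 6159.7 s.
Layers = ⌈238/0.29⌉ = 821.
Layer-change overhead = 821 × 1.6 = 1313.6 s.
Altogether 6159.7 + 1313.6 = 7473.3 s, i.e. 2.08 hours.

2.08 hours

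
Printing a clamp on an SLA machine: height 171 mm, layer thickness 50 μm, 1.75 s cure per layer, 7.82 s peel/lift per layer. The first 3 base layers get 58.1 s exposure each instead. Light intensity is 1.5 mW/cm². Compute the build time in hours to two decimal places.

9.14 hours

Layers = ⌈171/0.05⌉ = 3420.
Bottom layers = 3 × (58.1 + 7.82) = 197.76 s.
Regular layers = 3417 × (1.75 + 7.82) = 32700.69 s.
Sum: 197.76 + 32700.69 = 32898.45 s → 9.14 hours.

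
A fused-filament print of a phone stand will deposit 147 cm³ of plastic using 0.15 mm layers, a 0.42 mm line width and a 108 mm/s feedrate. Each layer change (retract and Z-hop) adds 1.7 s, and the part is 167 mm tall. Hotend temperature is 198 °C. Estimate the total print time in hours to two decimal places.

Line area = 0.15 × 0.42, so 0.063 mm².
Total extruded path = 147000/0.063 = 2333333.3 mm.
Extrusion time: 2333333.3 / 108 → 21604.9 s.
Number of layers: 167 / 0.15 → 1114 (rounded up).
Layer-change overhead = 1114 × 1.7 = 1893.8 s.
Altogether 21604.9 + 1893.8 = 23498.7 s, i.e. 6.53 hours.

6.53 hours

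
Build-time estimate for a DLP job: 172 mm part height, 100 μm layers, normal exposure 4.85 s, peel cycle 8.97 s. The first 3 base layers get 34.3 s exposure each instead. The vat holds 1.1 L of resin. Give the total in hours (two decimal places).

6.63 hours

Layers = ⌈172/0.1⌉ = 1720.
Bottom layers = 3 × (34.3 + 8.97), so 129.81 s.
Remaining layers: 1717 × (4.85 + 8.97) → 23728.94 s.
Total = 129.81 + 23728.94 = 23858.75 s = 6.63 hours.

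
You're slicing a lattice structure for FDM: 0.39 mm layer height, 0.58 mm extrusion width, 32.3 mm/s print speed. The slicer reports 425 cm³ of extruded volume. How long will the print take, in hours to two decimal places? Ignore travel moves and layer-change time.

16.16 hours

Bead cross-section = 0.39 × 0.58, so 0.2262 mm².
Path length: 425000 mm³ / 0.2262 mm² → 1878868.3 mm.
Print-move time: 1878868.3 / 32.3 → 58169.3 s.
In the requested units: 58169.3 s = 16.16 hours.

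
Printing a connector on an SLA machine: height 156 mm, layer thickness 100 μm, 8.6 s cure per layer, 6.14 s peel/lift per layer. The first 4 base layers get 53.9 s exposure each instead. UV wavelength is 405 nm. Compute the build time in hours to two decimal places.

6.44 hours

Number of layers: 156 / 0.1 → 1560 (rounded up).
Bottom layers: 4 × (53.9 + 6.14) → 240.16 s.
Normal layers: 1556 × (8.6 + 6.14) → 22935.44 s.
Sum: 240.16 + 22935.44 = 23175.6 s → 6.44 hours.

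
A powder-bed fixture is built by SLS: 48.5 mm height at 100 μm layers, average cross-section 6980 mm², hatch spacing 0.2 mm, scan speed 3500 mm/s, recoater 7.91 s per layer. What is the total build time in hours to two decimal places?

2.41 hours

Number of layers: 48.5 / 0.1 → 485 (rounded up).
Scan path per layer: 6980 / 0.2 → 34900 mm.
Scan time per layer = 34900 / 3500 = 9.9714 s.
Time per layer: 9.9714 + 7.91 → 17.8814 s.
Total: 485 × 17.8814 s = 8672.479 s → 2.41 hours.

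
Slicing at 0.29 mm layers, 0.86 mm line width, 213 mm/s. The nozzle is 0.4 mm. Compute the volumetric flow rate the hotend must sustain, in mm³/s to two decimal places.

53.12

Bead cross-section = 0.29 × 0.86 = 0.2494 mm².
Volumetric flow = 213 × 0.2494 = 53.12 mm³/s.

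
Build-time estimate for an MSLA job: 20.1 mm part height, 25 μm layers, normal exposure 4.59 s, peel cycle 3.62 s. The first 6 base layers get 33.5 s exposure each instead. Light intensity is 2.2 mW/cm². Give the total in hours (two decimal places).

1.88 hours

Layers = ⌈20.1/0.025⌉ = 804.
Bottom layers = 6 × (33.5 + 3.62), so 222.72 s.
Remaining layers: 798 × (4.59 + 3.62) → 6551.58 s.
Sum: 222.72 + 6551.58 = 6774.3 s → 1.88 hours.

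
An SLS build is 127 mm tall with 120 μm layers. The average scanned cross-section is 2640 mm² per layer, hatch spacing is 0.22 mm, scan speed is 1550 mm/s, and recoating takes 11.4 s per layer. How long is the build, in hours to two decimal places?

5.63 hours

Number of layers: 127 / 0.12 → 1059 (rounded up).
Scan path per layer = 2640 / 0.22, so 12000 mm.
Scan time per layer = 12000 / 1550 = 7.7419 s.
Time per layer = 7.7419 + 11.4, so 19.1419 s.
Total: 1059 × 19.1419 s = 20271.2721 s → 5.63 hours.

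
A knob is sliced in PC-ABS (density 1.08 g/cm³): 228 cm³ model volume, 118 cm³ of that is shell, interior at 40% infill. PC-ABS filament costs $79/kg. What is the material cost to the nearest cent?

Infill region: 228 − 118 → 110 cm³.
Deposited infill: 0.40 × 110 → 44 cm³.
Deposited volume = 118 + 44 = 162 cm³.
Mass = 162 × 1.08 = 174.96 g.
At $79/kg: 174.96/1000 × 79 = $13.82.

$13.82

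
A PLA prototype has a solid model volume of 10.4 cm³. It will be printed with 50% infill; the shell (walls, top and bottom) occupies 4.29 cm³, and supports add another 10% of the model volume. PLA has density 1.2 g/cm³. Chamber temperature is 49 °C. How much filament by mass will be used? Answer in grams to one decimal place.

10.1 g

Infill region = 10.4 − 4.29, so 6.11 cm³.
Infill deposited: 0.50 × 6.11 → 3.055 cm³.
Support = 0.10 × 10.4 = 1.04 cm³.
Total extruded: 4.29 + 3.055 + 1.04 → 8.385 cm³.
Mass = 8.385 × 1.2, so 10.062 g.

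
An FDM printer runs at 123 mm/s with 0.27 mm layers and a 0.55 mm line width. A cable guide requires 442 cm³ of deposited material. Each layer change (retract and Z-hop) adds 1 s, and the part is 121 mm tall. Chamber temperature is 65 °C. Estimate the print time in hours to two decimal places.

6.85 hours

Line area = 0.27 × 0.55, so 0.1485 mm².
Total extruded path = 442000/0.1485 = 2976431 mm.
Extrusion time = 2976431 / 123, so 24198.6 s.
Layer count = ceil(121 / 0.27) = 449.
Z-hop total = 449 × 1, so 449 s.
Altogether 24198.6 + 449 = 24647.6 s, i.e. 6.85 hours.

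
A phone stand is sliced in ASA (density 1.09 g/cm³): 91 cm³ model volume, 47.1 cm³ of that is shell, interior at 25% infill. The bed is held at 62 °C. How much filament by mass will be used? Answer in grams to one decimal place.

63.3 g

Infill region: 91 − 47.1 → 43.9 cm³.
Deposited infill = 0.25 × 43.9, so 10.975 cm³.
Total printed volume = 47.1 + 10.975 = 58.075 cm³.
Mass: 58.075 × 1.09 → 63.30175 g.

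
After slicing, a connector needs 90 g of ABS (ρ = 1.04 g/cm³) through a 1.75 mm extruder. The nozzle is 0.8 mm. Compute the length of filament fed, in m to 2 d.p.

Volume = 90 g / 1.04 g·cm⁻³ = 86.5385 cm³ = 86538.5 mm³.
A = π r² = π × 0.875² = 2.4053 mm².
L = V/A = 86538.5/2.4053 = 35978.26 mm → 35.98 m.

35.98 m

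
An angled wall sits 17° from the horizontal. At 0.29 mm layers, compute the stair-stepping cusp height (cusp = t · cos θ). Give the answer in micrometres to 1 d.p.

cos(17°) = 0.9563, so cusp = 0.29 × 0.9563 = 0.277327 mm → 277.3 μm.

277.3 μm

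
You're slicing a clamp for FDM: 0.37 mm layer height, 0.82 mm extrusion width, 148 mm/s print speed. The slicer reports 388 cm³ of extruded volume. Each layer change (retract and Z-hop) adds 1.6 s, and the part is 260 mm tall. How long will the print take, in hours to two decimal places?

2.71 hours

Line area = 0.37 × 0.82, so 0.3034 mm².
Total extruded path = 388000/0.3034 = 1278839.8 mm.
Extrusion time = 1278839.8 / 148, so 8640.8 s.
Layer count = ceil(260 / 0.37) = 703.
Layer-change overhead: 703 × 1.6 → 1124.8 s.
Altogether 8640.8 + 1124.8 = 9765.6 s, i.e. 2.71 hours.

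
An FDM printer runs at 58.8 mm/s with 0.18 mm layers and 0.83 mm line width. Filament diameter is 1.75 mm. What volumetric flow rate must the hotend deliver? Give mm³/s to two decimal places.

Extrusion cross-section: 0.18 × 0.83 → 0.1494 mm².
Volumetric flow = 58.8 × 0.1494 = 8.78 mm³/s.

8.78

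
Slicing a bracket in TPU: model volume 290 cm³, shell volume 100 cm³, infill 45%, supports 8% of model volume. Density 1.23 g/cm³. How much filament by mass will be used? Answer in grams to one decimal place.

256.7 g

Volume inside the shell = 290 − 100, so 190 cm³.
Deposited infill = 0.45 × 190, so 85.5 cm³.
Support: 0.08 × 290 → 23.2 cm³.
Total printed volume: 100 + 85.5 + 23.2 → 208.7 cm³.
Mass: 208.7 × 1.23 → 256.701 g.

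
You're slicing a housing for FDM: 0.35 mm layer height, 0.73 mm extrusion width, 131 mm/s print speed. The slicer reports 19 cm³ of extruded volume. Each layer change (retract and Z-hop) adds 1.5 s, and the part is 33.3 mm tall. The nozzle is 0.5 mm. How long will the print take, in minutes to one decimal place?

Line area: 0.35 × 0.73 → 0.2555 mm².
Total extruded path = 19000/0.2555 = 74364 mm.
Time extruding = 74364 / 131, so 567.7 s.
Number of layers: 33.3 / 0.35 → 96 (rounded up).
Non-print overhead = 96 × 1.5 = 144 s.
Total = 567.7 + 144 = 711.7 s = 11.9 minutes.

11.9 minutes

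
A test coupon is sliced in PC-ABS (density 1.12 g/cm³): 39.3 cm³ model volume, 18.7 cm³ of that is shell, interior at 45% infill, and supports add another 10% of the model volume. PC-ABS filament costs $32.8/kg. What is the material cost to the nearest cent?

Volume inside the shell = 39.3 − 18.7 = 20.6 cm³.
Deposited infill = 0.45 × 20.6 = 9.27 cm³.
Support: 0.10 × 39.3 → 3.93 cm³.
Total printed volume = 18.7 + 9.27 + 3.93, so 31.9 cm³.
Mass = 31.9 × 1.12 = 35.728 g.
Cost = 35.728 g / 1000 × $32.8/kg = $1.17.

$1.17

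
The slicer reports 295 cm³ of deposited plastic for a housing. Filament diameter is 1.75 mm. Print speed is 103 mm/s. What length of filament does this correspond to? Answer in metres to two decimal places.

A = π r² = π × 0.875² = 2.4053 mm².
L = 295000 mm³ / 2.4053 mm² = 122645.82 mm, i.e. 122.65 m.

122.65 m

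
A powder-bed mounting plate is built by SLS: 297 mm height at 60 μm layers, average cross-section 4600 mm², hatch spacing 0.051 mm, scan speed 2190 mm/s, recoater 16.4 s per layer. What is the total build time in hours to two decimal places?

Number of layers: 297 / 0.06 → 4950 (rounded up).
Scan path per layer = 4600 / 0.051 = 90196.1 mm.
Scan time per layer: 90196.1 / 2190 → 41.1854 s.
Per-layer time: 41.1854 + 16.4 → 57.5854 s.
Total: 4950 × 57.5854 s = 285047.73 s → 79.18 hours.

79.18 hours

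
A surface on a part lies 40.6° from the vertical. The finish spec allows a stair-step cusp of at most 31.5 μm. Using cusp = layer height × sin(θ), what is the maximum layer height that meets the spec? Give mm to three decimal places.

sin(40.6°) = 0.6508; t_max = 0.0315/0.6508 = 0.048 mm.

0.048 mm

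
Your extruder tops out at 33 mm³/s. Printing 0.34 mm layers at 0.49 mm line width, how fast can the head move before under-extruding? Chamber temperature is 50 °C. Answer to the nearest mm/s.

Bead cross-section: 0.34 × 0.49 → 0.1666 mm².
v_max = Q/A = 33/0.1666 = 198.08 mm/s → 198 mm/s.

198 mm/s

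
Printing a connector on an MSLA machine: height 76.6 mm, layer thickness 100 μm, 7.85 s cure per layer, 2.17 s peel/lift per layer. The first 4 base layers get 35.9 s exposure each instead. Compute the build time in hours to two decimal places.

Layers = ⌈76.6/0.1⌉ = 766.
Base layers = 4 × (35.9 + 2.17), so 152.28 s.
Regular layers = 762 × (7.85 + 2.17), so 7635.24 s.
Total = 152.28 + 7635.24 = 7787.52 s = 2.16 hours.

2.16 hours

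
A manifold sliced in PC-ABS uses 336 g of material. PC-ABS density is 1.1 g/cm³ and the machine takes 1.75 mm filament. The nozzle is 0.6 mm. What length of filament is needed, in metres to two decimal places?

Extruded volume: 336/1.1 = 305.4545 cm³ (305454.5 mm³).
Cross-section of 1.75 mm filament: π·(1.75/2)² = 2.4053 mm².
Length = 305454.5 / 2.4053 = 126992.27 mm = 126.99 m.

126.99 m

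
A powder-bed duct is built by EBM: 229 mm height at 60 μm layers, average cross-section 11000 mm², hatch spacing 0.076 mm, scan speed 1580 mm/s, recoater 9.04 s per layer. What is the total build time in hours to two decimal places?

106.71 hours

Layer count = ceil(229 / 0.06) = 3817.
Per-layer scan distance = 11000 / 0.076, so 144736.8 mm.
Beam time per layer = 144736.8 / 1580, so 91.6056 s.
Layer cycle = 91.6056 + 9.04, so 100.6456 s.
3817 layers × 100.6456 s/layer = 384164.2552 s, i.e. 106.71 hours.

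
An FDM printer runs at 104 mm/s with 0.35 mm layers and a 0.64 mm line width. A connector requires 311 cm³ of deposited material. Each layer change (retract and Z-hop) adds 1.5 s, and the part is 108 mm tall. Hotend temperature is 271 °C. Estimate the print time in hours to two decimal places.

3.84 hours

Extrusion cross-section = 0.35 × 0.64 = 0.224 mm².
Path length: 311000 mm³ / 0.224 mm² → 1388392.9 mm.
Print-move time = 1388392.9 / 104 = 13349.9 s.
Layer count = ceil(108 / 0.35) = 309.
Z-hop total = 309 × 1.5 = 463.5 s.
Total = 13349.9 + 463.5 = 13813.4 s = 3.84 hours.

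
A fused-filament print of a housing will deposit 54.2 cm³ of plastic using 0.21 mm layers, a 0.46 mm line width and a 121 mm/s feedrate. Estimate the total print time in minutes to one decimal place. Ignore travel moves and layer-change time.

Bead cross-section: 0.21 × 0.46 → 0.0966 mm².
Total extruded path = 54200/0.0966 = 561076.6 mm.
Extrusion time = 561076.6 / 121, so 4637 s.
4637 s = 77.3 minutes.

77.3 minutes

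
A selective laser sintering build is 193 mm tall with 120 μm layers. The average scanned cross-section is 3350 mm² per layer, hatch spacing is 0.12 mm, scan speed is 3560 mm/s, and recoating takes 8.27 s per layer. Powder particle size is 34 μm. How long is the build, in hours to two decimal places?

7.20 hours

Layers = ⌈193/0.12⌉ = 1609.
Hatch length per layer = 3350 / 0.12 = 27916.7 mm.
Laser time per layer = 27916.7 / 3560 = 7.8418 s.
Layer cycle = 7.8418 + 8.27 = 16.1118 s.
1609 layers × 16.1118 s/layer = 25923.8862 s, i.e. 7.20 hours.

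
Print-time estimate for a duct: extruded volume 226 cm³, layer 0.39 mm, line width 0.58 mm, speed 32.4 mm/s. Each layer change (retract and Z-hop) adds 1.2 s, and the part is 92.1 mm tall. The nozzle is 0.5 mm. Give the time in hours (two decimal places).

8.64 hours

Bead cross-section = 0.39 × 0.58 = 0.2262 mm².
Toolpath length = 226 cm³ / 0.2262 mm² = 226000 / 0.2262 = 999115.8 mm.
Time extruding = 999115.8 / 32.4, so 30836.9 s.
Layers = ⌈92.1/0.39⌉ = 237.
Z-hop total = 237 × 1.2, so 284.4 s.
Altogether 30836.9 + 284.4 = 31121.3 s, i.e. 8.64 hours.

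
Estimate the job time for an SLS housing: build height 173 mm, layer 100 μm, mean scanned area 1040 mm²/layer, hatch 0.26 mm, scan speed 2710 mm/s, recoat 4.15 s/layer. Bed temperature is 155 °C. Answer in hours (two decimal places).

Number of layers: 173 / 0.1 → 1730 (rounded up).
Per-layer scan distance: 1040 / 0.26 → 4000 mm.
Per-layer scan time = 4000 / 2710 = 1.476 s.
Time per layer = 1.476 + 4.15, so 5.626 s.
1730 layers × 5.626 s/layer = 9732.98 s, i.e. 2.70 hours.

2.70 hours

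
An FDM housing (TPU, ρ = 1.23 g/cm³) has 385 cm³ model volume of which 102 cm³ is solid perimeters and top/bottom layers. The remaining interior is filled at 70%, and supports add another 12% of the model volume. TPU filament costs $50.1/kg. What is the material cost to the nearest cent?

Interior volume: 385 − 102 → 283 cm³.
Deposited infill: 0.70 × 283 → 198.1 cm³.
Support = 0.12 × 385, so 46.2 cm³.
Deposited volume = 102 + 198.1 + 46.2 = 346.3 cm³.
Mass = 346.3 × 1.23, so 425.949 g.
At $50.1/kg: 425.949/1000 × 50.1 = $21.34.

$21.34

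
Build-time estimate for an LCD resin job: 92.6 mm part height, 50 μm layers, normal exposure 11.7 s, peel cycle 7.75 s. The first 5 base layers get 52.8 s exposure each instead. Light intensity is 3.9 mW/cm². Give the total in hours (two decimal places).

10.06 hours

Layers = ⌈92.6/0.05⌉ = 1852.
Burn-in layers: 5 × (52.8 + 7.75) → 302.75 s.
Remaining layers: 1847 × (11.7 + 7.75) → 35924.15 s.
Sum: 302.75 + 35924.15 = 36226.9 s → 10.06 hours.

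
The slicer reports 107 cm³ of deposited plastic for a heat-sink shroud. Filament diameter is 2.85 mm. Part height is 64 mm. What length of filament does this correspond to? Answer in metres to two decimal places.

16.77 m

A = π r² = π × 1.425² = 6.3794 mm².
L = 107000 mm³ / 6.3794 mm² = 16772.74 mm, i.e. 16.77 m.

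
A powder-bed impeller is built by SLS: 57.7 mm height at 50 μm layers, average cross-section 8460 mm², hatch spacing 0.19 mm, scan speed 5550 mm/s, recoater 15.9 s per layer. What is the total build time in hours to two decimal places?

7.67 hours

Layers = ⌈57.7/0.05⌉ = 1154.
Per-layer scan distance = 8460 / 0.19 = 44526.3 mm.
Per-layer scan time: 44526.3 / 5550 → 8.0228 s.
Per-layer time = 8.0228 + 15.9 = 23.9228 s.
1154 layers × 23.9228 s/layer = 27606.9112 s, i.e. 7.67 hours.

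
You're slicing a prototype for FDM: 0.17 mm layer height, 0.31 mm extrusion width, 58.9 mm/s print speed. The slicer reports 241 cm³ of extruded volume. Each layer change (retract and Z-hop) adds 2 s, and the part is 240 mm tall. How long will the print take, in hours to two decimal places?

Bead cross-section = 0.17 × 0.31, so 0.0527 mm².
Toolpath length = 241 cm³ / 0.0527 mm² = 241000 / 0.0527 = 4573055 mm.
Print-move time = 4573055 / 58.9 = 77641 s.
Layers = ⌈240/0.17⌉ = 1412.
Z-hop total = 1412 × 2, so 2824 s.
Total = 77641 + 2824 = 80465 s = 22.35 hours.

22.35 hours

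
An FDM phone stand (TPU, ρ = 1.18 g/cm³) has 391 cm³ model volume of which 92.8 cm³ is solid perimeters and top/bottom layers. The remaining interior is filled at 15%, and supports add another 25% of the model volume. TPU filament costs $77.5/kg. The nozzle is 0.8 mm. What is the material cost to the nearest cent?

Interior volume = 391 − 92.8, so 298.2 cm³.
Infill deposited = 0.15 × 298.2, so 44.73 cm³.
Support: 0.25 × 391 → 97.75 cm³.
Total printed volume: 92.8 + 44.73 + 97.75 → 235.28 cm³.
Mass = 235.28 × 1.18 = 277.6304 g.
At $77.5/kg: 277.6304/1000 × 77.5 = $21.52.

$21.52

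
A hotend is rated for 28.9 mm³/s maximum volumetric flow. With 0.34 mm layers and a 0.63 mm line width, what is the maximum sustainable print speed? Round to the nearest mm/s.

Bead cross-section = 0.34 × 0.63 = 0.2142 mm².
Max speed = 28.9 / 0.2142 = 134.92 ≈ 135 mm/s.

135 mm/s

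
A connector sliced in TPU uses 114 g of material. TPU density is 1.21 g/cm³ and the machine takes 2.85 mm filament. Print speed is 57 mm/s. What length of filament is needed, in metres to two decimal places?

Extruded volume: 114/1.21 = 94.2149 cm³ (94214.9 mm³).
A = π r² = π × 1.425² = 6.3794 mm².
Length = 94214.9 / 6.3794 = 14768.61 mm = 14.77 m.

14.77 m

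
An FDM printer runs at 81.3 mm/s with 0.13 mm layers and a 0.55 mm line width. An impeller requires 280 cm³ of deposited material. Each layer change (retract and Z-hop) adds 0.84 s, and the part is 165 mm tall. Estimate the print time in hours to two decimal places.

13.68 hours

Line area = 0.13 × 0.55, so 0.0715 mm².
Total extruded path = 280000/0.0715 = 3916083.9 mm.
Time extruding: 3916083.9 / 81.3 → 48168.3 s.
Layer count = ceil(165 / 0.13) = 1270.
Non-print overhead = 1270 × 0.84 = 1066.8 s.
Altogether 48168.3 + 1066.8 = 49235.1 s, i.e. 13.68 hours.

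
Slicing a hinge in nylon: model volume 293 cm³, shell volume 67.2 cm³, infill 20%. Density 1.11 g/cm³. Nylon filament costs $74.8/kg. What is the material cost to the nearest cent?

Interior volume = 293 − 67.2, so 225.8 cm³.
Infill volume = 0.20 × 225.8 = 45.16 cm³.
Total extruded = 67.2 + 45.16, so 112.36 cm³.
Mass: 112.36 × 1.11 → 124.7196 g.
At $74.8/kg: 124.7196/1000 × 74.8 = $9.33.

$9.33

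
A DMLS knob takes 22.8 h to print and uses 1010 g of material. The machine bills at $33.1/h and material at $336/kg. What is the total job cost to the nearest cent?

Machine-time cost = 33.1 × 22.8, so $754.68.
Material cost = 336 × 1010/1000 = $339.36.
Job cost: 754.68 + 339.36 = $1094.04.

$1094.04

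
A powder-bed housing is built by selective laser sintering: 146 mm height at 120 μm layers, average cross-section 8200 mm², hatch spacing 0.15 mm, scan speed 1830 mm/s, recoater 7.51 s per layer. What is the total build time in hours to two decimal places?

Layer count = ceil(146 / 0.12) = 1217.
Hatch length per layer = 8200 / 0.15, so 54666.7 mm.
Laser time per layer = 54666.7 / 1830 = 29.8725 s.
Per-layer time = 29.8725 + 7.51 = 37.3825 s.
Total: 1217 × 37.3825 s = 45494.5025 s → 12.64 hours.

12.64 hours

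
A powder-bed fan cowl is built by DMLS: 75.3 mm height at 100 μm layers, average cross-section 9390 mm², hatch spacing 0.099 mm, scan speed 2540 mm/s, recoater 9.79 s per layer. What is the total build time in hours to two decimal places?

9.86 hours

Layers = ⌈75.3/0.1⌉ = 753.
Per-layer scan distance = 9390 / 0.099 = 94848.5 mm.
Per-layer scan time = 94848.5 / 2540, so 37.3419 s.
Time per layer: 37.3419 + 9.79 → 47.1319 s.
753 layers × 47.1319 s/layer = 35490.3207 s, i.e. 9.86 hours.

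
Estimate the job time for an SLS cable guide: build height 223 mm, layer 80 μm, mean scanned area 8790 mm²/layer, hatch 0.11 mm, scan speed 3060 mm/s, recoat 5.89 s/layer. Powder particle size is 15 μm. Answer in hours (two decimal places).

Number of layers: 223 / 0.08 → 2788 (rounded up).
Per-layer scan distance = 8790 / 0.11 = 79909.1 mm.
Laser time per layer = 79909.1 / 3060, so 26.1141 s.
Layer cycle = 26.1141 + 5.89 = 32.0041 s.
Total: 2788 × 32.0041 s = 89227.4308 s → 24.79 hours.

24.79 hours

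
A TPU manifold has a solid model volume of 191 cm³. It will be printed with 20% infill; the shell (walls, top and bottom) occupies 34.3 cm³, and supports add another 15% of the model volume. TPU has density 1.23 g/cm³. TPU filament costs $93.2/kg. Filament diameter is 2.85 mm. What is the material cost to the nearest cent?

Interior volume: 191 − 34.3 → 156.7 cm³.
Deposited infill: 0.20 × 156.7 → 31.34 cm³.
Support = 0.15 × 191, so 28.65 cm³.
Total extruded = 34.3 + 31.34 + 28.65, so 94.29 cm³.
Mass = 94.29 × 1.23, so 115.9767 g.
Cost = 115.9767 g / 1000 × $93.2/kg = $10.81.

$10.81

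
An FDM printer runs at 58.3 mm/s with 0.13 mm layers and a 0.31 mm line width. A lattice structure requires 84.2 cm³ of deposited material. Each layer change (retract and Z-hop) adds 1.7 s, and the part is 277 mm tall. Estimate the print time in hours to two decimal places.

10.96 hours

Line area: 0.13 × 0.31 → 0.0403 mm².
Total extruded path = 84200/0.0403 = 2089330 mm.
Print-move time: 2089330 / 58.3 → 35837.6 s.
Number of layers: 277 / 0.13 → 2131 (rounded up).
Layer-change overhead = 2131 × 1.7, so 3622.7 s.
Altogether 35837.6 + 3622.7 = 39460.3 s, i.e. 10.96 hours.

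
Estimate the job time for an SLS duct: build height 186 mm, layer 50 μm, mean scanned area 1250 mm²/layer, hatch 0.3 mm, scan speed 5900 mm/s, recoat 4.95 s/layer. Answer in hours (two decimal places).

5.84 hours

Layer count = ceil(186 / 0.05) = 3720.
Per-layer scan distance = 1250 / 0.3 = 4166.7 mm.
Per-layer scan time: 4166.7 / 5900 → 0.7062 s.
Time per layer = 0.7062 + 4.95 = 5.6562 s.
Build time = 3720 × 5.6562 = 21041.064 s = 5.84 hours.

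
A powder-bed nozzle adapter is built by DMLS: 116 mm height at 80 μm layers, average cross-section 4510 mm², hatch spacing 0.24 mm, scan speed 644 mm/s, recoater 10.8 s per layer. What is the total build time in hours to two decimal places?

16.10 hours

Layers = ⌈116/0.08⌉ = 1450.
Per-layer scan distance: 4510 / 0.24 → 18791.7 mm.
Per-layer scan time = 18791.7 / 644, so 29.1797 s.
Layer cycle = 29.1797 + 10.8, so 39.9797 s.
1450 layers × 39.9797 s/layer = 57970.565 s, i.e. 16.10 hours.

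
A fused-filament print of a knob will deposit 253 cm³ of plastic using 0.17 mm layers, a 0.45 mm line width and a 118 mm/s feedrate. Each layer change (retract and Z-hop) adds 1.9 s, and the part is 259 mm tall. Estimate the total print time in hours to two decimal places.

Line area: 0.17 × 0.45 → 0.0765 mm².
Total extruded path = 253000/0.0765 = 3307189.5 mm.
Time extruding = 3307189.5 / 118 = 28027 s.
Layer count = ceil(259 / 0.17) = 1524.
Layer-change overhead = 1524 × 1.9 = 2895.6 s.
Altogether 28027 + 2895.6 = 30922.6 s, i.e. 8.59 hours.

8.59 hours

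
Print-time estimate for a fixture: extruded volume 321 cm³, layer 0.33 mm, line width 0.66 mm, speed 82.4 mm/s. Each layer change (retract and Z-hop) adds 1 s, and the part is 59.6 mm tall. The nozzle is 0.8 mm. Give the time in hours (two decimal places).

Extrusion cross-section = 0.33 × 0.66, so 0.2178 mm².
Total extruded path = 321000/0.2178 = 1473829.2 mm.
Time extruding: 1473829.2 / 82.4 → 17886.3 s.
Layer count = ceil(59.6 / 0.33) = 181.
Layer-change overhead = 181 × 1, so 181 s.
Total = 17886.3 + 181 = 18067.3 s = 5.02 hours.

5.02 hours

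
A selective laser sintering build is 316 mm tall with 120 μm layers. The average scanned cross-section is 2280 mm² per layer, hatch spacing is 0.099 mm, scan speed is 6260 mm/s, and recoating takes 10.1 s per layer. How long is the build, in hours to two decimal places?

Number of layers: 316 / 0.12 → 2634 (rounded up).
Hatch length per layer = 2280 / 0.099 = 23030.3 mm.
Per-layer scan time = 23030.3 / 6260 = 3.679 s.
Time per layer = 3.679 + 10.1, so 13.779 s.
Total: 2634 × 13.779 s = 36293.886 s → 10.08 hours.

10.08 hours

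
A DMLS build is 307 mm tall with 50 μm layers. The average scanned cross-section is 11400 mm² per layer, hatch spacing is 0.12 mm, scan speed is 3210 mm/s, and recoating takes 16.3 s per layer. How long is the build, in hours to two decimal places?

78.28 hours

Layers = ⌈307/0.05⌉ = 6140.
Hatch length per layer = 11400 / 0.12, so 95000 mm.
Per-layer scan time = 95000 / 3210 = 29.595 s.
Layer cycle = 29.595 + 16.3 = 45.895 s.
Total: 6140 × 45.895 s = 281795.3 s → 78.28 hours.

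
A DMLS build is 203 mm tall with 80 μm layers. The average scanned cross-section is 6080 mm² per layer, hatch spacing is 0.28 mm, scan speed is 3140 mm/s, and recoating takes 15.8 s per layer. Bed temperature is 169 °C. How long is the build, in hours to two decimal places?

Layers = ⌈203/0.08⌉ = 2538.
Scan path per layer = 6080 / 0.28 = 21714.3 mm.
Scan time per layer = 21714.3 / 3140 = 6.9154 s.
Time per layer = 6.9154 + 15.8, so 22.7154 s.
2538 layers × 22.7154 s/layer = 57651.6852 s, i.e. 16.01 hours.

16.01 hours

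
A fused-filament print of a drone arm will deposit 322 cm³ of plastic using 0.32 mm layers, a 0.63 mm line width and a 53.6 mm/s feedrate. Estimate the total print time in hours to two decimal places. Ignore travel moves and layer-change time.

Extrusion cross-section = 0.32 × 0.63, so 0.2016 mm².
Toolpath length = 322 cm³ / 0.2016 mm² = 322000 / 0.2016 = 1597222.2 mm.
Time extruding = 1597222.2 / 53.6 = 29798.9 s.
In the requested units: 29798.9 s = 8.28 hours.

8.28 hours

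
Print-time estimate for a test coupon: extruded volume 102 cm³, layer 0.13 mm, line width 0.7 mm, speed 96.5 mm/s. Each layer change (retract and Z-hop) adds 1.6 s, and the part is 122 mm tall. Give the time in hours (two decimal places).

3.64 hours

Bead cross-section = 0.13 × 0.7, so 0.091 mm².
Path length: 102000 mm³ / 0.091 mm² → 1120879.1 mm.
Print-move time = 1120879.1 / 96.5, so 11615.3 s.
Layer count = ceil(122 / 0.13) = 939.
Non-print overhead = 939 × 1.6 = 1502.4 s.
Total = 11615.3 + 1502.4 = 13117.7 s = 3.64 hours.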